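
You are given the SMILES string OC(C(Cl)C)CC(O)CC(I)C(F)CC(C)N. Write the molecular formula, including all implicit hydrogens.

C11H22ClFINO2

Walk through each heavy atom and fill implicit hydrogens from standard valence (C 4, N 3, O 2, S 2, halogen 1):
  atom 1: O, bond orders sum to 1 (valence 2) → 1 H
  atom 2: C, bond orders sum to 3 (valence 4) → 1 H
  atom 3: C, bond orders sum to 3 (valence 4) → 1 H
  atom 4: Cl (halogen, monovalent) → 0 H
  atom 5: C, bond orders sum to 1 (valence 4) → 3 H
  atom 6: C, bond orders sum to 2 (valence 4) → 2 H
  atom 7: C, bond orders sum to 3 (valence 4) → 1 H
  atom 8: O, bond orders sum to 1 (valence 2) → 1 H
  atom 9: C, bond orders sum to 2 (valence 4) → 2 H
  atom 10: C, bond orders sum to 3 (valence 4) → 1 H
  atom 11: I (halogen, monovalent) → 0 H
  atom 12: C, bond orders sum to 3 (valence 4) → 1 H
  atom 13: F (halogen, monovalent) → 0 H
  atom 14: C, bond orders sum to 2 (valence 4) → 2 H
  atom 15: C, bond orders sum to 3 (valence 4) → 1 H
  atom 16: C, bond orders sum to 1 (valence 4) → 3 H
  atom 17: N, bond orders sum to 1 (valence 3) → 2 H
Totals → C:11, H:22, Cl:1, F:1, I:1, N:1, O:2.
In Hill order: C11H22ClFINO2.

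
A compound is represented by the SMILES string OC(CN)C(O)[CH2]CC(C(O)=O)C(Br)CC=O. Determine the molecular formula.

Walk through each heavy atom and fill implicit hydrogens from standard valence (C 4, N 3, O 2, S 2, halogen 1):
  atom 1: O, bond orders sum to 1 (valence 2) → 1 H
  atom 2: C, bond orders sum to 3 (valence 4) → 1 H
  atom 3: C, bond orders sum to 2 (valence 4) → 2 H
  atom 4: N, bond orders sum to 1 (valence 3) → 2 H
  atom 5: C, bond orders sum to 3 (valence 4) → 1 H
  atom 6: O, bond orders sum to 1 (valence 2) → 1 H
  atom 7: C with explicit H count 2
  atom 8: C, bond orders sum to 2 (valence 4) → 2 H
  atom 9: C, bond orders sum to 3 (valence 4) → 1 H
  atom 10: C, bond orders sum to 4 (valence 4) → 0 H
  atom 11: O, bond orders sum to 1 (valence 2) → 1 H
  atom 12: O, bond orders sum to 2 (valence 2) → 0 H
  atom 13: C, bond orders sum to 3 (valence 4) → 1 H
  atom 14: Br (halogen, monovalent) → 0 H
  atom 15: C, bond orders sum to 2 (valence 4) → 2 H
  atom 16: C, bond orders sum to 3 (valence 4) → 1 H
  atom 17: O, bond orders sum to 2 (valence 2) → 0 H
Totals → C:10, H:18, Br:1, N:1, O:5.

C10H18BrNO5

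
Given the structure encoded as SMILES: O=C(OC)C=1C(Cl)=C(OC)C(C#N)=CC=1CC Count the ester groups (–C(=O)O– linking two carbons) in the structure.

1

The ester motif appears at heavy-atom position 2 in the SMILES.
Other groups present: 1 ether, 1 nitrile.
Ester count: 1.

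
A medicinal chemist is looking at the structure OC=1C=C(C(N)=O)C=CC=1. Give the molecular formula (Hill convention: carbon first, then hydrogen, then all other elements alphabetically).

Walk through each heavy atom and fill implicit hydrogens from standard valence (C 4, N 3, O 2, S 2, halogen 1):
  atom 1: O, bond orders sum to 1 (valence 2) → 1 H
  atom 2: C, bond orders sum to 4 (valence 4) → 0 H
  atom 3: C, bond orders sum to 3 (valence 4) → 1 H
  atom 4: C, bond orders sum to 4 (valence 4) → 0 H
  atom 5: C, bond orders sum to 4 (valence 4) → 0 H
  atom 6: N, bond orders sum to 1 (valence 3) → 2 H
  atom 7: O, bond orders sum to 2 (valence 2) → 0 H
  atom 8: C, bond orders sum to 3 (valence 4) → 1 H
  atom 9: C, bond orders sum to 3 (valence 4) → 1 H
  atom 10: C, bond orders sum to 3 (valence 4) → 1 H
Totals → C:7, H:7, N:1, O:2.
In Hill order: C7H7NO2.

C7H7NO2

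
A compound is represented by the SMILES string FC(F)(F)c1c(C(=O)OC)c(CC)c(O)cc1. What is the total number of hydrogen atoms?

Walk through each heavy atom and fill implicit hydrogens from standard valence (C 4, N 3, O 2, S 2, halogen 1); for lowercase aromatic atoms, an aromatic c carries 1 H when it has two neighbours and 0 H with three, and aromatic n carries 0 H:
  atom 1: F (halogen, monovalent) → 0 H
  atom 2: C, bond orders sum to 4 (valence 4) → 0 H
  atom 3: F (halogen, monovalent) → 0 H
  atom 4: F (halogen, monovalent) → 0 H
  atom 5: aromatic c, 3 neighbours → 0 H
  atom 6: aromatic c, 3 neighbours → 0 H
  atom 7: C, bond orders sum to 4 (valence 4) → 0 H
  atom 8: O, bond orders sum to 2 (valence 2) → 0 H
  atom 9: O, bond orders sum to 2 (valence 2) → 0 H
  atom 10: C, bond orders sum to 1 (valence 4) → 3 H
  atom 11: aromatic c, 3 neighbours → 0 H
  atom 12: C, bond orders sum to 2 (valence 4) → 2 H
  atom 13: C, bond orders sum to 1 (valence 4) → 3 H
  atom 14: aromatic c, 3 neighbours → 0 H
  atom 15: O, bond orders sum to 1 (valence 2) → 1 H
  atom 16: aromatic c, 2 neighbours → 1 H
  atom 17: aromatic c, 2 neighbours → 1 H
Total hydrogens: 11.

11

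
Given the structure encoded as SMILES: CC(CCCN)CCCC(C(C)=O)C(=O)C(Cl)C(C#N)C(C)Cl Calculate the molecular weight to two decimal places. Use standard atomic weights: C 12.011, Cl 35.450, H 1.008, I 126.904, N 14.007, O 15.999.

363.32 g/mol

First, the molecular formula is C17H28Cl2N2O2 (counting implicit H from valence).
  C: 17 × 12.011 = 204.187
  Cl: 2 × 35.450 = 70.900
  H: 28 × 1.008 = 28.224
  N: 2 × 14.007 = 28.014
  O: 2 × 15.999 = 31.998
Sum: 17×12.011 + 2×35.450 + 28×1.008 + 2×14.007 + 2×15.999 = 363.323 → 363.32 g/mol.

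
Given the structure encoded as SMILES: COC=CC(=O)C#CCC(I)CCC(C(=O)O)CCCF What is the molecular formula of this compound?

C15H20FIO4

Walk through each heavy atom and fill implicit hydrogens from standard valence (C 4, N 3, O 2, S 2, halogen 1):
  atom 1: C, bond orders sum to 1 (valence 4) → 3 H
  atom 2: O, bond orders sum to 2 (valence 2) → 0 H
  atom 3: C, bond orders sum to 3 (valence 4) → 1 H
  atom 4: C, bond orders sum to 3 (valence 4) → 1 H
  atom 5: C, bond orders sum to 4 (valence 4) → 0 H
  atom 6: O, bond orders sum to 2 (valence 2) → 0 H
  atom 7: C, bond orders sum to 4 (valence 4) → 0 H
  atom 8: C, bond orders sum to 4 (valence 4) → 0 H
  atom 9: C, bond orders sum to 2 (valence 4) → 2 H
  atom 10: C, bond orders sum to 3 (valence 4) → 1 H
  atom 11: I (halogen, monovalent) → 0 H
  atom 12: C, bond orders sum to 2 (valence 4) → 2 H
  atom 13: C, bond orders sum to 2 (valence 4) → 2 H
  atom 14: C, bond orders sum to 3 (valence 4) → 1 H
  atom 15: C, bond orders sum to 4 (valence 4) → 0 H
  atom 16: O, bond orders sum to 2 (valence 2) → 0 H
  atom 17: O, bond orders sum to 1 (valence 2) → 1 H
  atom 18: C, bond orders sum to 2 (valence 4) → 2 H
  atom 19: C, bond orders sum to 2 (valence 4) → 2 H
  atom 20: C, bond orders sum to 2 (valence 4) → 2 H
  atom 21: F (halogen, monovalent) → 0 H
Totals → C:15, H:20, F:1, I:1, O:4.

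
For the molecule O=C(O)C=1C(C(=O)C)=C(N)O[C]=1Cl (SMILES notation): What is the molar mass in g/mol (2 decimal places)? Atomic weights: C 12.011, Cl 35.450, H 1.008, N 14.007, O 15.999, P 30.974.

First, the molecular formula is C7H6ClNO4 (counting implicit H from valence).
  C: 7 × 12.011 = 84.077
  Cl: 1 × 35.450 = 35.450
  H: 6 × 1.008 = 6.048
  N: 1 × 14.007 = 14.007
  O: 4 × 15.999 = 63.996
Sum: 7×12.011 + 1×35.450 + 6×1.008 + 1×14.007 + 4×15.999 = 203.578 → 203.58 g/mol.

203.58 g/mol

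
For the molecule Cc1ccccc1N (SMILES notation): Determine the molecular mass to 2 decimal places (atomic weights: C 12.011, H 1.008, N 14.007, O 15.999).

First, the molecular formula is C7H9N (counting implicit H from valence).
  C: 7 × 12.011 = 84.077
  H: 9 × 1.008 = 9.072
  N: 1 × 14.007 = 14.007
Sum: 7×12.011 + 9×1.008 + 1×14.007 = 107.156 → 107.16 g/mol.

107.16 g/mol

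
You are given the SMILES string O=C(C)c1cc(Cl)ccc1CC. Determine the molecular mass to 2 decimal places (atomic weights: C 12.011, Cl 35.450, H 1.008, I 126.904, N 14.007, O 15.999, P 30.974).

182.65 g/mol

First, the molecular formula is C10H11ClO (counting implicit H from valence).
  C: 10 × 12.011 = 120.110
  Cl: 1 × 35.450 = 35.450
  H: 11 × 1.008 = 11.088
  O: 1 × 15.999 = 15.999
Sum: 10×12.011 + 1×35.450 + 11×1.008 + 1×15.999 = 182.647 → 182.65 g/mol.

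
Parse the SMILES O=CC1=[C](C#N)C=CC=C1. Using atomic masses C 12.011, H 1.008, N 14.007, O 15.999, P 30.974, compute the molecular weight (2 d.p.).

131.13 g/mol

First, the molecular formula is C8H5NO (counting implicit H from valence).
  C: 8 × 12.011 = 96.088
  H: 5 × 1.008 = 5.040
  N: 1 × 14.007 = 14.007
  O: 1 × 15.999 = 15.999
Sum: 8×12.011 + 5×1.008 + 1×14.007 + 1×15.999 = 131.134 → 131.13 g/mol.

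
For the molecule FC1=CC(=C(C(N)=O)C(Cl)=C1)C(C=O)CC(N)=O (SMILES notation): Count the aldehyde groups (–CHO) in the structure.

The aldehyde motif appears at heavy-atom position 13 in the SMILES.
Other groups present: 2 amide.
Aldehyde count: 1.

1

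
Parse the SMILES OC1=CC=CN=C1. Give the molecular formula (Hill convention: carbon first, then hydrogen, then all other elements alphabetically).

C5H5NO

Walk through each heavy atom and fill implicit hydrogens from standard valence (C 4, N 3, O 2, S 2, halogen 1):
  atom 1: O, bond orders sum to 1 (valence 2) → 1 H
  atom 2: C, bond orders sum to 4 (valence 4) → 0 H
  atom 3: C, bond orders sum to 3 (valence 4) → 1 H
  atom 4: C, bond orders sum to 3 (valence 4) → 1 H
  atom 5: C, bond orders sum to 3 (valence 4) → 1 H
  atom 6: N, bond orders sum to 3 (valence 3) → 0 H
  atom 7: C, bond orders sum to 3 (valence 4) → 1 H
Totals → C:5, H:5, N:1, O:1.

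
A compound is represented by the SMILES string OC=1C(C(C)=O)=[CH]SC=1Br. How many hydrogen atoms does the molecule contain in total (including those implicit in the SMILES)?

5

Walk through each heavy atom and fill implicit hydrogens from standard valence (C 4, N 3, O 2, S 2, halogen 1):
  atom 1: O, bond orders sum to 1 (valence 2) → 1 H
  atom 2: C, bond orders sum to 4 (valence 4) → 0 H
  atom 3: C, bond orders sum to 4 (valence 4) → 0 H
  atom 4: C, bond orders sum to 4 (valence 4) → 0 H
  atom 5: C, bond orders sum to 1 (valence 4) → 3 H
  atom 6: O, bond orders sum to 2 (valence 2) → 0 H
  atom 7: C with explicit H count 1
  atom 8: S, bond orders sum to 2 (valence 2) → 0 H
  atom 9: C, bond orders sum to 4 (valence 4) → 0 H
  atom 10: Br (halogen, monovalent) → 0 H
Total hydrogens: 5.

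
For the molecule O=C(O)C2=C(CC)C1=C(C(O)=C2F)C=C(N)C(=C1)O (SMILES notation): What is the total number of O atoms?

Scan the SMILES for O atoms (remember two-letter symbols like Cl and Br are single atoms).
Oxygen count: 4.

4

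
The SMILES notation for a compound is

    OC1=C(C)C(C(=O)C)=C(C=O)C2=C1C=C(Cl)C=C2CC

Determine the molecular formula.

C16H15ClO3

Walk through each heavy atom and fill implicit hydrogens from standard valence (C 4, N 3, O 2, S 2, halogen 1):
  atom 1: O, bond orders sum to 1 (valence 2) → 1 H
  atom 2: C, bond orders sum to 4 (valence 4) → 0 H
  atom 3: C, bond orders sum to 4 (valence 4) → 0 H
  atom 4: C, bond orders sum to 1 (valence 4) → 3 H
  atom 5: C, bond orders sum to 4 (valence 4) → 0 H
  atom 6: C, bond orders sum to 4 (valence 4) → 0 H
  atom 7: O, bond orders sum to 2 (valence 2) → 0 H
  atom 8: C, bond orders sum to 1 (valence 4) → 3 H
  atom 9: C, bond orders sum to 4 (valence 4) → 0 H
  atom 10: C, bond orders sum to 3 (valence 4) → 1 H
  atom 11: O, bond orders sum to 2 (valence 2) → 0 H
  atom 12: C, bond orders sum to 4 (valence 4) → 0 H
  atom 13: C, bond orders sum to 4 (valence 4) → 0 H
  atom 14: C, bond orders sum to 3 (valence 4) → 1 H
  atom 15: C, bond orders sum to 4 (valence 4) → 0 H
  atom 16: Cl (halogen, monovalent) → 0 H
  atom 17: C, bond orders sum to 3 (valence 4) → 1 H
  atom 18: C, bond orders sum to 4 (valence 4) → 0 H
  atom 19: C, bond orders sum to 2 (valence 4) → 2 H
  atom 20: C, bond orders sum to 1 (valence 4) → 3 H
Totals → C:16, H:15, Cl:1, O:3.
In Hill order: C16H15ClO3.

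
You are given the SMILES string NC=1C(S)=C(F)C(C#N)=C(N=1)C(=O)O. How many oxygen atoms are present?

Scan the SMILES for O atoms (remember two-letter symbols like Cl and Br are single atoms).
Oxygen count: 2.

2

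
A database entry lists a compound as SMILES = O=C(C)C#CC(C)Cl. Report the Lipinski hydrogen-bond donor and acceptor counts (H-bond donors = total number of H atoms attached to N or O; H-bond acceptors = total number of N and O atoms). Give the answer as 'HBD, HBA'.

Donors: find every N or O and count the H atoms it carries.
  atom 1 (O): bond orders sum to 2 → 0 H
Lipinski HBD = 0.
Acceptors: N atoms = 0, O atoms = 1 → HBA = 1.

0, 1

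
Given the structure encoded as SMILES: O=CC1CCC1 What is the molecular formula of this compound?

Walk through each heavy atom and fill implicit hydrogens from standard valence (C 4, N 3, O 2, S 2, halogen 1):
  atom 1: O, bond orders sum to 2 (valence 2) → 0 H
  atom 2: C, bond orders sum to 3 (valence 4) → 1 H
  atom 3: C, bond orders sum to 3 (valence 4) → 1 H
  atom 4: C, bond orders sum to 2 (valence 4) → 2 H
  atom 5: C, bond orders sum to 2 (valence 4) → 2 H
  atom 6: C, bond orders sum to 2 (valence 4) → 2 H
Totals → C:5, H:8, O:1.
In Hill order: C5H8O.

C5H8O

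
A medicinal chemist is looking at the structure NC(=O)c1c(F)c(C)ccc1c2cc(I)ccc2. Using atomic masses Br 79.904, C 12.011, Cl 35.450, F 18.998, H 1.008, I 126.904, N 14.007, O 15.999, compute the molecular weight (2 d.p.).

355.15 g/mol

First, the molecular formula is C14H11FINO (counting implicit H from valence).
  C: 14 × 12.011 = 168.154
  F: 1 × 18.998 = 18.998
  H: 11 × 1.008 = 11.088
  I: 1 × 126.904 = 126.904
  N: 1 × 14.007 = 14.007
  O: 1 × 15.999 = 15.999
Sum: 14×12.011 + 1×18.998 + 11×1.008 + 1×126.904 + 1×14.007 + 1×15.999 = 355.150 → 355.15 g/mol.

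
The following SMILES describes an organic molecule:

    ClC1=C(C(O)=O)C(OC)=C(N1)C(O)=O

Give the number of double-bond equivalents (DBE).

5

Molecular formula: C7H6ClNO5.
DoU = (2C + 2 + N − H − X) / 2, where X is the halogen count and O/S are ignored.
    = (2·7 + 2 + 1 − 6 − 1) / 2 = 10 / 2 = 5.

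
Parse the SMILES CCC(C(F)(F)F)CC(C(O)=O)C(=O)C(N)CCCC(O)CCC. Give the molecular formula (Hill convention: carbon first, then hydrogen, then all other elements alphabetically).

Walk through each heavy atom and fill implicit hydrogens from standard valence (C 4, N 3, O 2, S 2, halogen 1):
  atom 1: C, bond orders sum to 1 (valence 4) → 3 H
  atom 2: C, bond orders sum to 2 (valence 4) → 2 H
  atom 3: C, bond orders sum to 3 (valence 4) → 1 H
  atom 4: C, bond orders sum to 4 (valence 4) → 0 H
  atom 5: F (halogen, monovalent) → 0 H
  atom 6: F (halogen, monovalent) → 0 H
  atom 7: F (halogen, monovalent) → 0 H
  atom 8: C, bond orders sum to 2 (valence 4) → 2 H
  atom 9: C, bond orders sum to 3 (valence 4) → 1 H
  atom 10: C, bond orders sum to 4 (valence 4) → 0 H
  atom 11: O, bond orders sum to 1 (valence 2) → 1 H
  atom 12: O, bond orders sum to 2 (valence 2) → 0 H
  atom 13: C, bond orders sum to 4 (valence 4) → 0 H
  atom 14: O, bond orders sum to 2 (valence 2) → 0 H
  atom 15: C, bond orders sum to 3 (valence 4) → 1 H
  atom 16: N, bond orders sum to 1 (valence 3) → 2 H
  atom 17: C, bond orders sum to 2 (valence 4) → 2 H
  atom 18: C, bond orders sum to 2 (valence 4) → 2 H
  atom 19: C, bond orders sum to 2 (valence 4) → 2 H
  atom 20: C, bond orders sum to 3 (valence 4) → 1 H
  atom 21: O, bond orders sum to 1 (valence 2) → 1 H
  atom 22: C, bond orders sum to 2 (valence 4) → 2 H
  atom 23: C, bond orders sum to 2 (valence 4) → 2 H
  atom 24: C, bond orders sum to 1 (valence 4) → 3 H
Totals → C:16, H:28, F:3, N:1, O:4.
In Hill order: C16H28F3NO4.

C16H28F3NO4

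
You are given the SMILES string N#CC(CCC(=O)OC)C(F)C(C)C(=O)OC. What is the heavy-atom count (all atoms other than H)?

17

Every atom symbol written in the SMILES (organic subset) is one heavy atom; implicit H are not written.
Heavy atoms by element → C:11, F:1, N:1, O:4.
Total: 17.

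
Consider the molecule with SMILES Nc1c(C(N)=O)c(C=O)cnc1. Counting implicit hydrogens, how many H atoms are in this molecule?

Walk through each heavy atom and fill implicit hydrogens from standard valence (C 4, N 3, O 2, S 2, halogen 1); for lowercase aromatic atoms, an aromatic c carries 1 H when it has two neighbours and 0 H with three, and aromatic n carries 0 H:
  atom 1: N, bond orders sum to 1 (valence 3) → 2 H
  atom 2: aromatic c, 3 neighbours → 0 H
  atom 3: aromatic c, 3 neighbours → 0 H
  atom 4: C, bond orders sum to 4 (valence 4) → 0 H
  atom 5: N, bond orders sum to 1 (valence 3) → 2 H
  atom 6: O, bond orders sum to 2 (valence 2) → 0 H
  atom 7: aromatic c, 3 neighbours → 0 H
  atom 8: C, bond orders sum to 3 (valence 4) → 1 H
  atom 9: O, bond orders sum to 2 (valence 2) → 0 H
  atom 10: aromatic c, 2 neighbours → 1 H
  atom 11: aromatic n, 2 neighbours → 0 H
  atom 12: aromatic c, 2 neighbours → 1 H
Total hydrogens: 7.

7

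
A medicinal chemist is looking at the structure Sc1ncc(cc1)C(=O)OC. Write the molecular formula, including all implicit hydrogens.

C7H7NO2S

Walk through each heavy atom and fill implicit hydrogens from standard valence (C 4, N 3, O 2, S 2, halogen 1); for lowercase aromatic atoms, an aromatic c carries 1 H when it has two neighbours and 0 H with three, and aromatic n carries 0 H:
  atom 1: S, bond orders sum to 1 (valence 2) → 1 H
  atom 2: aromatic c, 3 neighbours → 0 H
  atom 3: aromatic n, 2 neighbours → 0 H
  atom 4: aromatic c, 2 neighbours → 1 H
  atom 5: aromatic c, 3 neighbours → 0 H
  atom 6: aromatic c, 2 neighbours → 1 H
  atom 7: aromatic c, 2 neighbours → 1 H
  atom 8: C, bond orders sum to 4 (valence 4) → 0 H
  atom 9: O, bond orders sum to 2 (valence 2) → 0 H
  atom 10: O, bond orders sum to 2 (valence 2) → 0 H
  atom 11: C, bond orders sum to 1 (valence 4) → 3 H
Totals → C:7, H:7, N:1, O:2, S:1.
In Hill order: C7H7NO2S.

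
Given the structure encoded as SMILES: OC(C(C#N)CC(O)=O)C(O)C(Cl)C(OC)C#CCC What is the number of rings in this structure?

0

In SMILES, each pair of matching ring-closure digits denotes one ring-closing bond; the number of such bonds equals the number of independent rings.
Ring-closure bonds here: 0.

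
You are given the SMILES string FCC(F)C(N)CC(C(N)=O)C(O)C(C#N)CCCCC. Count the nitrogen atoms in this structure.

3

Scan the SMILES for N atoms (remember two-letter symbols like Cl and Br are single atoms).
Nitrogen count: 3.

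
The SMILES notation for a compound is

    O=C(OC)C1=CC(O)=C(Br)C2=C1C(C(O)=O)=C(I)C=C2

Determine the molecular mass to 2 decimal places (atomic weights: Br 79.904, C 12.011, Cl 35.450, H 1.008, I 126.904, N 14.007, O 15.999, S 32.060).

First, the molecular formula is C13H8BrIO5 (counting implicit H from valence).
  Br: 1 × 79.904 = 79.904
  C: 13 × 12.011 = 156.143
  H: 8 × 1.008 = 8.064
  I: 1 × 126.904 = 126.904
  O: 5 × 15.999 = 79.995
Sum: 1×79.904 + 13×12.011 + 8×1.008 + 1×126.904 + 5×15.999 = 451.010 → 451.01 g/mol.

451.01 g/mol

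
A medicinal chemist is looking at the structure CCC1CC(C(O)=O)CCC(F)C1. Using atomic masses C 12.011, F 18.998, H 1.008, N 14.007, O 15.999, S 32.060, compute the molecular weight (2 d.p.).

188.24 g/mol

First, the molecular formula is C10H17FO2 (counting implicit H from valence).
  C: 10 × 12.011 = 120.110
  F: 1 × 18.998 = 18.998
  H: 17 × 1.008 = 17.136
  O: 2 × 15.999 = 31.998
Sum: 10×12.011 + 1×18.998 + 17×1.008 + 2×15.999 = 188.242 → 188.24 g/mol.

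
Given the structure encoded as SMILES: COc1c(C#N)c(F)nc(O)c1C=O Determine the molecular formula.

Walk through each heavy atom and fill implicit hydrogens from standard valence (C 4, N 3, O 2, S 2, halogen 1); for lowercase aromatic atoms, an aromatic c carries 1 H when it has two neighbours and 0 H with three, and aromatic n carries 0 H:
  atom 1: C, bond orders sum to 1 (valence 4) → 3 H
  atom 2: O, bond orders sum to 2 (valence 2) → 0 H
  atom 3: aromatic c, 3 neighbours → 0 H
  atom 4: aromatic c, 3 neighbours → 0 H
  atom 5: C, bond orders sum to 4 (valence 4) → 0 H
  atom 6: N, bond orders sum to 3 (valence 3) → 0 H
  atom 7: aromatic c, 3 neighbours → 0 H
  atom 8: F (halogen, monovalent) → 0 H
  atom 9: aromatic n, 2 neighbours → 0 H
  atom 10: aromatic c, 3 neighbours → 0 H
  atom 11: O, bond orders sum to 1 (valence 2) → 1 H
  atom 12: aromatic c, 3 neighbours → 0 H
  atom 13: C, bond orders sum to 3 (valence 4) → 1 H
  atom 14: O, bond orders sum to 2 (valence 2) → 0 H
Totals → C:8, H:5, F:1, N:2, O:3.

C8H5FN2O3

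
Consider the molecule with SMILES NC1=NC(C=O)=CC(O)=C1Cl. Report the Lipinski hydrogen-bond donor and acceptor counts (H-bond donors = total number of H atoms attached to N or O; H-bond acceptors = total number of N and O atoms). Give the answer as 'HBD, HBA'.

Donors: find every N or O and count the H atoms it carries.
  atom 1 (N): bond orders sum to 1 → 2 H
  atom 3 (N): bond orders sum to 3 → 0 H
  atom 6 (O): bond orders sum to 2 → 0 H
  atom 9 (O): bond orders sum to 1 → 1 H
Lipinski HBD = 3.
Acceptors: N atoms = 2, O atoms = 2 → HBA = 4.

3, 4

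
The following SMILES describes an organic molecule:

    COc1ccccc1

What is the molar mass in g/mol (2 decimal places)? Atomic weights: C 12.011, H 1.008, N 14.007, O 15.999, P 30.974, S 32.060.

108.14 g/mol

First, the molecular formula is C7H8O (counting implicit H from valence).
  C: 7 × 12.011 = 84.077
  H: 8 × 1.008 = 8.064
  O: 1 × 15.999 = 15.999
Sum: 7×12.011 + 8×1.008 + 1×15.999 = 108.140 → 108.14 g/mol.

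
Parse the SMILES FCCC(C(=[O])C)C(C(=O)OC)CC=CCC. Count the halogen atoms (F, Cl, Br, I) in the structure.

1

Halogen atoms appear at heavy-atom position 1 (1×F).
Other groups present: 1 alkene, 1 ester, 1 ketone.
Halogen count: 1.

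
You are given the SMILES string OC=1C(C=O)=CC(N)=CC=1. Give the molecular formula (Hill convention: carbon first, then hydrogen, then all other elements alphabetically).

Walk through each heavy atom and fill implicit hydrogens from standard valence (C 4, N 3, O 2, S 2, halogen 1):
  atom 1: O, bond orders sum to 1 (valence 2) → 1 H
  atom 2: C, bond orders sum to 4 (valence 4) → 0 H
  atom 3: C, bond orders sum to 4 (valence 4) → 0 H
  atom 4: C, bond orders sum to 3 (valence 4) → 1 H
  atom 5: O, bond orders sum to 2 (valence 2) → 0 H
  atom 6: C, bond orders sum to 3 (valence 4) → 1 H
  atom 7: C, bond orders sum to 4 (valence 4) → 0 H
  atom 8: N, bond orders sum to 1 (valence 3) → 2 H
  atom 9: C, bond orders sum to 3 (valence 4) → 1 H
  atom 10: C, bond orders sum to 3 (valence 4) → 1 H
Totals → C:7, H:7, N:1, O:2.
In Hill order: C7H7NO2.

C7H7NO2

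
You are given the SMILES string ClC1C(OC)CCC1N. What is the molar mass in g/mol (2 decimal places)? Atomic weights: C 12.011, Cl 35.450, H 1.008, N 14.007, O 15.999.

First, the molecular formula is C6H12ClNO (counting implicit H from valence).
  C: 6 × 12.011 = 72.066
  Cl: 1 × 35.450 = 35.450
  H: 12 × 1.008 = 12.096
  N: 1 × 14.007 = 14.007
  O: 1 × 15.999 = 15.999
Sum: 6×12.011 + 1×35.450 + 12×1.008 + 1×14.007 + 1×15.999 = 149.618 → 149.62 g/mol.

149.62 g/mol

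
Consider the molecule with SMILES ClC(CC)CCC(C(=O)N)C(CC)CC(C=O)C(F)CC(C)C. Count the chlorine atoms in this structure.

1

Scan the SMILES for Cl atoms (remember two-letter symbols like Cl and Br are single atoms).
Chlorine count: 1.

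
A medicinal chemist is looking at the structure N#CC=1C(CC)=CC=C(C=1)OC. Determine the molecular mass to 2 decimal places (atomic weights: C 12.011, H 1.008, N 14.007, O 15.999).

First, the molecular formula is C10H11NO (counting implicit H from valence).
  C: 10 × 12.011 = 120.110
  H: 11 × 1.008 = 11.088
  N: 1 × 14.007 = 14.007
  O: 1 × 15.999 = 15.999
Sum: 10×12.011 + 11×1.008 + 1×14.007 + 1×15.999 = 161.204 → 161.20 g/mol.

161.20 g/mol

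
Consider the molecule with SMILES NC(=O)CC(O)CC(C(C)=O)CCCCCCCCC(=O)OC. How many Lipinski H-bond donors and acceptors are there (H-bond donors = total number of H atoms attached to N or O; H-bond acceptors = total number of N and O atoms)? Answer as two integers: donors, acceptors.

3, 6

Donors: find every N or O and count the H atoms it carries.
  atom 1 (N): bond orders sum to 1 → 2 H
  atom 3 (O): bond orders sum to 2 → 0 H
  atom 6 (O): bond orders sum to 1 → 1 H
  atom 11 (O): bond orders sum to 2 → 0 H
  atom 21 (O): bond orders sum to 2 → 0 H
  atom 22 (O): bond orders sum to 2 → 0 H
Lipinski HBD = 3.
Acceptors: N atoms = 1, O atoms = 5 → HBA = 6.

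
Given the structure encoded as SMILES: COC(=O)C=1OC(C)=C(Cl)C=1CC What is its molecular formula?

Walk through each heavy atom and fill implicit hydrogens from standard valence (C 4, N 3, O 2, S 2, halogen 1):
  atom 1: C, bond orders sum to 1 (valence 4) → 3 H
  atom 2: O, bond orders sum to 2 (valence 2) → 0 H
  atom 3: C, bond orders sum to 4 (valence 4) → 0 H
  atom 4: O, bond orders sum to 2 (valence 2) → 0 H
  atom 5: C, bond orders sum to 4 (valence 4) → 0 H
  atom 6: O, bond orders sum to 2 (valence 2) → 0 H
  atom 7: C, bond orders sum to 4 (valence 4) → 0 H
  atom 8: C, bond orders sum to 1 (valence 4) → 3 H
  atom 9: C, bond orders sum to 4 (valence 4) → 0 H
  atom 10: Cl (halogen, monovalent) → 0 H
  atom 11: C, bond orders sum to 4 (valence 4) → 0 H
  atom 12: C, bond orders sum to 2 (valence 4) → 2 H
  atom 13: C, bond orders sum to 1 (valence 4) → 3 H
Totals → C:9, H:11, Cl:1, O:3.

C9H11ClO3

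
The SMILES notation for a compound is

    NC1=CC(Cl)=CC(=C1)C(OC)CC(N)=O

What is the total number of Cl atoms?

Scan the SMILES for Cl atoms (remember two-letter symbols like Cl and Br are single atoms).
Chlorine count: 1.

1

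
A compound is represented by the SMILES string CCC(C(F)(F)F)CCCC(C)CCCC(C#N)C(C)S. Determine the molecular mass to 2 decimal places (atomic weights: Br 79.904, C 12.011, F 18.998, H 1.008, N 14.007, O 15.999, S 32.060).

323.46 g/mol

First, the molecular formula is C16H28F3NS (counting implicit H from valence).
  C: 16 × 12.011 = 192.176
  F: 3 × 18.998 = 56.994
  H: 28 × 1.008 = 28.224
  N: 1 × 14.007 = 14.007
  S: 1 × 32.060 = 32.060
Sum: 16×12.011 + 3×18.998 + 28×1.008 + 1×14.007 + 1×32.060 = 323.461 → 323.46 g/mol.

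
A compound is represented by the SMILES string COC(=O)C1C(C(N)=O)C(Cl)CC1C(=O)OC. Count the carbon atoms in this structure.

Count every carbon token in the SMILES (each C, including those in ring-closure positions and inside branches).
Carbon count: 10.

10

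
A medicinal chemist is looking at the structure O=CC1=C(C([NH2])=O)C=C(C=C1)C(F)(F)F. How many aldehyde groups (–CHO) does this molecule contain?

The aldehyde motif appears at heavy-atom position 2 in the SMILES.
Other groups present: 1 amide.
Aldehyde count: 1.

1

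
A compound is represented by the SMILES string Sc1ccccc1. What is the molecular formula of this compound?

Walk through each heavy atom and fill implicit hydrogens from standard valence (C 4, N 3, O 2, S 2, halogen 1); for lowercase aromatic atoms, an aromatic c carries 1 H when it has two neighbours and 0 H with three, and aromatic n carries 0 H:
  atom 1: S, bond orders sum to 1 (valence 2) → 1 H
  atom 2: aromatic c, 3 neighbours → 0 H
  atom 3: aromatic c, 2 neighbours → 1 H
  atom 4: aromatic c, 2 neighbours → 1 H
  atom 5: aromatic c, 2 neighbours → 1 H
  atom 6: aromatic c, 2 neighbours → 1 H
  atom 7: aromatic c, 2 neighbours → 1 H
Totals → C:6, H:6, S:1.

C6H6S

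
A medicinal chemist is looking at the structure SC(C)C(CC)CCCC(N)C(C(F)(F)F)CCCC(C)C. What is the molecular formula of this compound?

C17H34F3NS

Walk through each heavy atom and fill implicit hydrogens from standard valence (C 4, N 3, O 2, S 2, halogen 1):
  atom 1: S, bond orders sum to 1 (valence 2) → 1 H
  atom 2: C, bond orders sum to 3 (valence 4) → 1 H
  atom 3: C, bond orders sum to 1 (valence 4) → 3 H
  atom 4: C, bond orders sum to 3 (valence 4) → 1 H
  atom 5: C, bond orders sum to 2 (valence 4) → 2 H
  atom 6: C, bond orders sum to 1 (valence 4) → 3 H
  atom 7: C, bond orders sum to 2 (valence 4) → 2 H
  atom 8: C, bond orders sum to 2 (valence 4) → 2 H
  atom 9: C, bond orders sum to 2 (valence 4) → 2 H
  atom 10: C, bond orders sum to 3 (valence 4) → 1 H
  atom 11: N, bond orders sum to 1 (valence 3) → 2 H
  atom 12: C, bond orders sum to 3 (valence 4) → 1 H
  atom 13: C, bond orders sum to 4 (valence 4) → 0 H
  atom 14: F (halogen, monovalent) → 0 H
  atom 15: F (halogen, monovalent) → 0 H
  atom 16: F (halogen, monovalent) → 0 H
  atom 17: C, bond orders sum to 2 (valence 4) → 2 H
  atom 18: C, bond orders sum to 2 (valence 4) → 2 H
  atom 19: C, bond orders sum to 2 (valence 4) → 2 H
  atom 20: C, bond orders sum to 3 (valence 4) → 1 H
  atom 21: C, bond orders sum to 1 (valence 4) → 3 H
  atom 22: C, bond orders sum to 1 (valence 4) → 3 H
Totals → C:17, H:34, F:3, N:1, S:1.
In Hill order: C17H34F3NS.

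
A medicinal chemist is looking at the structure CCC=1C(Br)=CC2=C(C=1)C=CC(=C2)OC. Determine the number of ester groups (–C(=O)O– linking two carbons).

Scan the SMILES for the ester motif — none present.
Groups that are present: 1 ether.

0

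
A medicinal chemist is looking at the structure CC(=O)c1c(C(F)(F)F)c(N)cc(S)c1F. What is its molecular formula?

Walk through each heavy atom and fill implicit hydrogens from standard valence (C 4, N 3, O 2, S 2, halogen 1); for lowercase aromatic atoms, an aromatic c carries 1 H when it has two neighbours and 0 H with three, and aromatic n carries 0 H:
  atom 1: C, bond orders sum to 1 (valence 4) → 3 H
  atom 2: C, bond orders sum to 4 (valence 4) → 0 H
  atom 3: O, bond orders sum to 2 (valence 2) → 0 H
  atom 4: aromatic c, 3 neighbours → 0 H
  atom 5: aromatic c, 3 neighbours → 0 H
  atom 6: C, bond orders sum to 4 (valence 4) → 0 H
  atom 7: F (halogen, monovalent) → 0 H
  atom 8: F (halogen, monovalent) → 0 H
  atom 9: F (halogen, monovalent) → 0 H
  atom 10: aromatic c, 3 neighbours → 0 H
  atom 11: N, bond orders sum to 1 (valence 3) → 2 H
  atom 12: aromatic c, 2 neighbours → 1 H
  atom 13: aromatic c, 3 neighbours → 0 H
  atom 14: S, bond orders sum to 1 (valence 2) → 1 H
  atom 15: aromatic c, 3 neighbours → 0 H
  atom 16: F (halogen, monovalent) → 0 H
Totals → C:9, H:7, F:4, N:1, O:1, S:1.
In Hill order: C9H7F4NOS.

C9H7F4NOS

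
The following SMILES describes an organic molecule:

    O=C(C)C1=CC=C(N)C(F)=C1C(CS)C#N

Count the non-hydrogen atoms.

Every atom symbol written in the SMILES (organic subset) is one heavy atom; implicit H are not written.
Heavy atoms by element → C:11, F:1, N:2, O:1, S:1.
Total: 16.

16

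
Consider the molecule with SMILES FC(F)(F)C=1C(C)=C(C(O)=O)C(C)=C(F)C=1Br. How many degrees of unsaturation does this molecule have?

5

Molecular formula: C10H7BrF4O2.
DoU = (2C + 2 + N − H − X) / 2, where X is the halogen count and O/S are ignored.
    = (2·10 + 2 + 0 − 7 − 5) / 2 = 10 / 2 = 5.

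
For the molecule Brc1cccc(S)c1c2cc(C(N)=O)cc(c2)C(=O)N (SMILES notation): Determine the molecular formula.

C14H11BrN2O2S

Walk through each heavy atom and fill implicit hydrogens from standard valence (C 4, N 3, O 2, S 2, halogen 1); for lowercase aromatic atoms, an aromatic c carries 1 H when it has two neighbours and 0 H with three, and aromatic n carries 0 H:
  atom 1: Br (halogen, monovalent) → 0 H
  atom 2: aromatic c, 3 neighbours → 0 H
  atom 3: aromatic c, 2 neighbours → 1 H
  atom 4: aromatic c, 2 neighbours → 1 H
  atom 5: aromatic c, 2 neighbours → 1 H
  atom 6: aromatic c, 3 neighbours → 0 H
  atom 7: S, bond orders sum to 1 (valence 2) → 1 H
  atom 8: aromatic c, 3 neighbours → 0 H
  atom 9: aromatic c, 3 neighbours → 0 H
  atom 10: aromatic c, 2 neighbours → 1 H
  atom 11: aromatic c, 3 neighbours → 0 H
  atom 12: C, bond orders sum to 4 (valence 4) → 0 H
  atom 13: N, bond orders sum to 1 (valence 3) → 2 H
  atom 14: O, bond orders sum to 2 (valence 2) → 0 H
  atom 15: aromatic c, 2 neighbours → 1 H
  atom 16: aromatic c, 3 neighbours → 0 H
  atom 17: aromatic c, 2 neighbours → 1 H
  atom 18: C, bond orders sum to 4 (valence 4) → 0 H
  atom 19: O, bond orders sum to 2 (valence 2) → 0 H
  atom 20: N, bond orders sum to 1 (valence 3) → 2 H
Totals → C:14, H:11, Br:1, N:2, O:2, S:1.
In Hill order: C14H11BrN2O2S.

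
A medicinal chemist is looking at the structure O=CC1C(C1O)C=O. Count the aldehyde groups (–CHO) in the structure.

The aldehyde motif appears at heavy-atom positions 2, 7 in the SMILES.
Other groups present: 1 hydroxyl.
Aldehyde count: 2.

2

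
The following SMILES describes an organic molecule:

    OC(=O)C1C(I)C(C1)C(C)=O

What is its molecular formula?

Walk through each heavy atom and fill implicit hydrogens from standard valence (C 4, N 3, O 2, S 2, halogen 1):
  atom 1: O, bond orders sum to 1 (valence 2) → 1 H
  atom 2: C, bond orders sum to 4 (valence 4) → 0 H
  atom 3: O, bond orders sum to 2 (valence 2) → 0 H
  atom 4: C, bond orders sum to 3 (valence 4) → 1 H
  atom 5: C, bond orders sum to 3 (valence 4) → 1 H
  atom 6: I (halogen, monovalent) → 0 H
  atom 7: C, bond orders sum to 3 (valence 4) → 1 H
  atom 8: C, bond orders sum to 2 (valence 4) → 2 H
  atom 9: C, bond orders sum to 4 (valence 4) → 0 H
  atom 10: C, bond orders sum to 1 (valence 4) → 3 H
  atom 11: O, bond orders sum to 2 (valence 2) → 0 H
Totals → C:7, H:9, I:1, O:3.

C7H9IO3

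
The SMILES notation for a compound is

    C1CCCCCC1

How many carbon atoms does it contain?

Count every carbon token in the SMILES (each C, including those in ring-closure positions and inside branches).
Carbon count: 7.

7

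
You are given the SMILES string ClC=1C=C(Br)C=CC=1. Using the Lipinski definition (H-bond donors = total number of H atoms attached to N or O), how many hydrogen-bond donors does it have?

0

Donors: find every N or O and count the H atoms it carries.
  (no N or O atoms present)
Lipinski HBD = 0.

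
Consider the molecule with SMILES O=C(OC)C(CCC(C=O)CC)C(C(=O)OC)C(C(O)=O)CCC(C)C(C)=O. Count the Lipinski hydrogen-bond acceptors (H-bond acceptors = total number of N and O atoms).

N atoms: 0; O atoms: 8.
Lipinski HBA = 0 + 8 = 8.

8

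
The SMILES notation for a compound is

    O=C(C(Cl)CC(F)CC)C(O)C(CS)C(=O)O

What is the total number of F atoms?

1

Scan the SMILES for F atoms (remember two-letter symbols like Cl and Br are single atoms).
Fluorine count: 1.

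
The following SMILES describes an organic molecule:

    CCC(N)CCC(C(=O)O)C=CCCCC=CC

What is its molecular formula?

C15H27NO2

Walk through each heavy atom and fill implicit hydrogens from standard valence (C 4, N 3, O 2, S 2, halogen 1):
  atom 1: C, bond orders sum to 1 (valence 4) → 3 H
  atom 2: C, bond orders sum to 2 (valence 4) → 2 H
  atom 3: C, bond orders sum to 3 (valence 4) → 1 H
  atom 4: N, bond orders sum to 1 (valence 3) → 2 H
  atom 5: C, bond orders sum to 2 (valence 4) → 2 H
  atom 6: C, bond orders sum to 2 (valence 4) → 2 H
  atom 7: C, bond orders sum to 3 (valence 4) → 1 H
  atom 8: C, bond orders sum to 4 (valence 4) → 0 H
  atom 9: O, bond orders sum to 2 (valence 2) → 0 H
  atom 10: O, bond orders sum to 1 (valence 2) → 1 H
  atom 11: C, bond orders sum to 3 (valence 4) → 1 H
  atom 12: C, bond orders sum to 3 (valence 4) → 1 H
  atom 13: C, bond orders sum to 2 (valence 4) → 2 H
  atom 14: C, bond orders sum to 2 (valence 4) → 2 H
  atom 15: C, bond orders sum to 2 (valence 4) → 2 H
  atom 16: C, bond orders sum to 3 (valence 4) → 1 H
  atom 17: C, bond orders sum to 3 (valence 4) → 1 H
  atom 18: C, bond orders sum to 1 (valence 4) → 3 H
Totals → C:15, H:27, N:1, O:2.
In Hill order: C15H27NO2.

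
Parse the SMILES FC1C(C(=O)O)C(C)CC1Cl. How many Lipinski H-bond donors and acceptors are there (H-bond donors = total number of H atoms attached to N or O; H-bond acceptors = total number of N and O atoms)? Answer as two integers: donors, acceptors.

Donors: find every N or O and count the H atoms it carries.
  atom 5 (O): bond orders sum to 2 → 0 H
  atom 6 (O): bond orders sum to 1 → 1 H
Lipinski HBD = 1.
Acceptors: N atoms = 0, O atoms = 2 → HBA = 2.

1, 2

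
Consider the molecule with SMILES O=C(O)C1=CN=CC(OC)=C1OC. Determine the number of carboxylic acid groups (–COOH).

1

The carboxylic acid motif appears at heavy-atom position 2 in the SMILES.
Other groups present: 2 ether.
Carboxylic acid count: 1.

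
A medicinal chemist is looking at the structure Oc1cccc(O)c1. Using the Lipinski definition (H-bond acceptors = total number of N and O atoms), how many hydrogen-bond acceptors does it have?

N atoms: 0; O atoms: 2.
Lipinski HBA = 0 + 2 = 2.

2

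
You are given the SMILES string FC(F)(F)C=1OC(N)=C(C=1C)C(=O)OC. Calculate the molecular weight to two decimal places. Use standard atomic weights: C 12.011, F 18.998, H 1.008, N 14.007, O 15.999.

First, the molecular formula is C8H8F3NO3 (counting implicit H from valence).
  C: 8 × 12.011 = 96.088
  F: 3 × 18.998 = 56.994
  H: 8 × 1.008 = 8.064
  N: 1 × 14.007 = 14.007
  O: 3 × 15.999 = 47.997
Sum: 8×12.011 + 3×18.998 + 8×1.008 + 1×14.007 + 3×15.999 = 223.150 → 223.15 g/mol.

223.15 g/mol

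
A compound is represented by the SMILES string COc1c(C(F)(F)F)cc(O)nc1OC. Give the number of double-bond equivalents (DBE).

Molecular formula: C8H8F3NO3.
DoU = (2C + 2 + N − H − X) / 2, where X is the halogen count and O/S are ignored.
    = (2·8 + 2 + 1 − 8 − 3) / 2 = 8 / 2 = 4.

4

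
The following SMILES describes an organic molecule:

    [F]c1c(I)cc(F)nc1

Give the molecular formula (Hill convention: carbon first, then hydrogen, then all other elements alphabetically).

Walk through each heavy atom and fill implicit hydrogens from standard valence (C 4, N 3, O 2, S 2, halogen 1); for lowercase aromatic atoms, an aromatic c carries 1 H when it has two neighbours and 0 H with three, and aromatic n carries 0 H:
  atom 1: F with explicit H count 0
  atom 2: aromatic c, 3 neighbours → 0 H
  atom 3: aromatic c, 3 neighbours → 0 H
  atom 4: I (halogen, monovalent) → 0 H
  atom 5: aromatic c, 2 neighbours → 1 H
  atom 6: aromatic c, 3 neighbours → 0 H
  atom 7: F (halogen, monovalent) → 0 H
  atom 8: aromatic n, 2 neighbours → 0 H
  atom 9: aromatic c, 2 neighbours → 1 H
Totals → C:5, H:2, F:2, I:1, N:1.
In Hill order: C5H2F2IN.

C5H2F2IN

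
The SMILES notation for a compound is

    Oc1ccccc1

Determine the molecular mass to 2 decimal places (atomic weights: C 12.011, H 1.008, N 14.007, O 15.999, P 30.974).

94.11 g/mol

First, the molecular formula is C6H6O (counting implicit H from valence).
  C: 6 × 12.011 = 72.066
  H: 6 × 1.008 = 6.048
  O: 1 × 15.999 = 15.999
Sum: 6×12.011 + 6×1.008 + 1×15.999 = 94.113 → 94.11 g/mol.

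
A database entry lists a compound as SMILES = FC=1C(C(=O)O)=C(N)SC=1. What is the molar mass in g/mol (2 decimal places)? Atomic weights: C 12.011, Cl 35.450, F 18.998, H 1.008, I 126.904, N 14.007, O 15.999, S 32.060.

161.15 g/mol

First, the molecular formula is C5H4FNO2S (counting implicit H from valence).
  C: 5 × 12.011 = 60.055
  F: 1 × 18.998 = 18.998
  H: 4 × 1.008 = 4.032
  N: 1 × 14.007 = 14.007
  O: 2 × 15.999 = 31.998
  S: 1 × 32.060 = 32.060
Sum: 5×12.011 + 1×18.998 + 4×1.008 + 1×14.007 + 2×15.999 + 1×32.060 = 161.150 → 161.15 g/mol.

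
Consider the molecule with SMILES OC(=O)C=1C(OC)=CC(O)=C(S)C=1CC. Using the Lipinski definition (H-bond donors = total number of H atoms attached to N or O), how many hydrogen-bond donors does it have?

Donors: find every N or O and count the H atoms it carries.
  atom 1 (O): bond orders sum to 1 → 1 H
  atom 3 (O): bond orders sum to 2 → 0 H
  atom 6 (O): bond orders sum to 2 → 0 H
  atom 10 (O): bond orders sum to 1 → 1 H
Lipinski HBD = 2.

2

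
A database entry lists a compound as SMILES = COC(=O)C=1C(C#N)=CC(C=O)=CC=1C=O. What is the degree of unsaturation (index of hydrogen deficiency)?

Molecular formula: C11H7NO4.
DoU = (2C + 2 + N − H − X) / 2, where X is the halogen count and O/S are ignored.
    = (2·11 + 2 + 1 − 7 − 0) / 2 = 18 / 2 = 9.

9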